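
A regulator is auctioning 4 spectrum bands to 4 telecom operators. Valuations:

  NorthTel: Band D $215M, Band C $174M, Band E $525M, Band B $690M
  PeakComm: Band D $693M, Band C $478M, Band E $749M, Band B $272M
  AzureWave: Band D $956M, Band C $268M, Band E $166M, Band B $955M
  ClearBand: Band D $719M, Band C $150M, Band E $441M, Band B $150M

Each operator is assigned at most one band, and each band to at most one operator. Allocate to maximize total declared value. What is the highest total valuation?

Maximum total: $2677M

This is a one-to-one assignment (maximum-weight bipartite matching).
Optimal: NorthTel→Band E ($525M), PeakComm→Band C ($478M), AzureWave→Band B ($955M), ClearBand→Band D ($719M) — total 525+478+955+719 = $2677M.
Column-greedy (each band in turn goes to its best remaining operator) gives $2109M, worse by 568.
Every other assignment is strictly worse.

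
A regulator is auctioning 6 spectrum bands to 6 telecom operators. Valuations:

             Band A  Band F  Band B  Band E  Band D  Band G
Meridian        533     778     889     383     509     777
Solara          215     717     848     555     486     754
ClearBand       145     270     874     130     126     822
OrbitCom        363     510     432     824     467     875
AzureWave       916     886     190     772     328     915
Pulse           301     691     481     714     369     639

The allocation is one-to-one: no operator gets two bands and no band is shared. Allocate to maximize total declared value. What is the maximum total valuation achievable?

Maximum total: $4643M

Treat this as an assignment problem: match each operator to one band.
Optimal: Meridian→Band F ($778M), Solara→Band D ($486M), ClearBand→Band B ($874M), OrbitCom→Band G ($875M), AzureWave→Band A ($916M), Pulse→Band E ($714M) — total 778+486+874+875+916+714 = $4643M.
Row-greedy (each operator in turn takes its best remaining band) gives $4022M, worse by 621.
Next-best assignment: Meridian→Band B, Solara→Band D, ClearBand→Band G, OrbitCom→Band E, AzureWave→Band A, Pulse→Band F = $4628M.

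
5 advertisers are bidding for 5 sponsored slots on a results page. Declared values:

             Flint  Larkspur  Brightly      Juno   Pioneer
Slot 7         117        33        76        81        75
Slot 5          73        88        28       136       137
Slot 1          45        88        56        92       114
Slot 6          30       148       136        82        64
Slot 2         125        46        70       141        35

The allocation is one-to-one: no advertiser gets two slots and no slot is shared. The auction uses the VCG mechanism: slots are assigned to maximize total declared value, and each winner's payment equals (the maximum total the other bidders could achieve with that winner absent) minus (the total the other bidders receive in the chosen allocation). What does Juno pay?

Juno pays $8.

Efficient allocation: Flint→Slot 7 ($117), Larkspur→Slot 1 ($88), Brightly→Slot 6 ($136), Juno→Slot 2 ($141), Pioneer→Slot 5 ($137); total welfare W = $619.
Juno receives Slot 2 at value $141, so the others get W − 141 = $478.
Without Juno: best allocation of the remaining 4 bidders over all 5 slots is Flint→Slot 2 ($125), Larkspur→Slot 1 ($88), Brightly→Slot 6 ($136), Pioneer→Slot 5 ($137), total $486.
VCG payment = (others' best without Juno) − (others' welfare with Juno) = 486 − 478 = $8.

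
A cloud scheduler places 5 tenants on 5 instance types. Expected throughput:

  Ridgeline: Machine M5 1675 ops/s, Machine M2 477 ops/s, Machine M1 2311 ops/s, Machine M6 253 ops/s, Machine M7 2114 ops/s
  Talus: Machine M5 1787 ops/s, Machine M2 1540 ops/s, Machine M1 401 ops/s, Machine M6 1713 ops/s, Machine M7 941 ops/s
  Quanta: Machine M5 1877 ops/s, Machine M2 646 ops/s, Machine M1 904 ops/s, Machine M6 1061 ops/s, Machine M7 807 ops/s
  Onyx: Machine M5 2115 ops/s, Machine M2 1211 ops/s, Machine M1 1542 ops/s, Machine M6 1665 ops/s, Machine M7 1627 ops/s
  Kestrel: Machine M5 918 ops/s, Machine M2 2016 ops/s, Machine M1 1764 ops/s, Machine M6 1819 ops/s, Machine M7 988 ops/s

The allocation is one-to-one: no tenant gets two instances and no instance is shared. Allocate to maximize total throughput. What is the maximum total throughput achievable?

Optimal: Ridgeline→Machine M1 (2311 ops/s), Talus→Machine M6 (1713 ops/s), Quanta→Machine M5 (1877 ops/s), Onyx→Machine M7 (1627 ops/s), Kestrel→Machine M2 (2016 ops/s) — total 2311+1713+1877+1627+2016 = 9544 ops/s.
Max-entry greedy (repeatedly take the single best remaining cell) gives 8962 ops/s, worse by 582.

Max total: 9544 ops/s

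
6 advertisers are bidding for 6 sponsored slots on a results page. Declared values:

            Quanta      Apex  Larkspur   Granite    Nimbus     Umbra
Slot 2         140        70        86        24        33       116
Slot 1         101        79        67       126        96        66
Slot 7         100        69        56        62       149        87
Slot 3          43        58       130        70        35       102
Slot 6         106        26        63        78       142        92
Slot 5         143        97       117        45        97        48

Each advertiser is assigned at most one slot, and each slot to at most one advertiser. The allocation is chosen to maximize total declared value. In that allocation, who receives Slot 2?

This is a one-to-one assignment (maximum-weight bipartite matching).
Optimal: Quanta→Slot 2 ($140), Apex→Slot 5 ($97), Larkspur→Slot 3 ($130), Granite→Slot 1 ($126), Nimbus→Slot 7 ($149), Umbra→Slot 6 ($92) — total 140+97+130+126+149+92 = $734.
Row-greedy (each advertiser in turn takes its best remaining slot) gives $695, worse by 39.
Swapping Umbra↔Apex (Umbra→Slot 5 $48, Apex→Slot 6 $26) loses 115.
Quanta's own top slot is Slot 5 ($143), but forcing Quanta→Slot 5 and reassigning the rest optimally gives only $726 — worse by 8.

Quanta receives Slot 2.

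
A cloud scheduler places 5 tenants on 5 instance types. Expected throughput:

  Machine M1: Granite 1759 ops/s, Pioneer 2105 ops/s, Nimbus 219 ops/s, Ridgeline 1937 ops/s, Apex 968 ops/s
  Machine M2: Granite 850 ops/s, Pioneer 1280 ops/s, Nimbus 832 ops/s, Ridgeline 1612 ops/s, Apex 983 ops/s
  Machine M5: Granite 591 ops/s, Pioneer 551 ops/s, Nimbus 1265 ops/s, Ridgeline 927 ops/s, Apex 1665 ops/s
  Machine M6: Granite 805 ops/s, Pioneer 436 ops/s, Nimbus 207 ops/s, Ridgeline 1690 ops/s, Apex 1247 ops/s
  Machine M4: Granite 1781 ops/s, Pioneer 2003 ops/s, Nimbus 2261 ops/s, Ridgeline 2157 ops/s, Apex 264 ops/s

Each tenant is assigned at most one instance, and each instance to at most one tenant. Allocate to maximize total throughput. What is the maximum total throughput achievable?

Optimal: Granite→Machine M1 (1759 ops/s), Pioneer→Machine M2 (1280 ops/s), Nimbus→Machine M4 (2261 ops/s), Ridgeline→Machine M6 (1690 ops/s), Apex→Machine M5 (1665 ops/s) — total 1759+1280+2261+1690+1665 = 8655 ops/s.
Max-entry greedy (repeatedly take the single best remaining cell) gives 8571 ops/s, worse by 84.
No other one-to-one assignment exceeds 8655 ops/s.

Maximum total: 8655 ops/s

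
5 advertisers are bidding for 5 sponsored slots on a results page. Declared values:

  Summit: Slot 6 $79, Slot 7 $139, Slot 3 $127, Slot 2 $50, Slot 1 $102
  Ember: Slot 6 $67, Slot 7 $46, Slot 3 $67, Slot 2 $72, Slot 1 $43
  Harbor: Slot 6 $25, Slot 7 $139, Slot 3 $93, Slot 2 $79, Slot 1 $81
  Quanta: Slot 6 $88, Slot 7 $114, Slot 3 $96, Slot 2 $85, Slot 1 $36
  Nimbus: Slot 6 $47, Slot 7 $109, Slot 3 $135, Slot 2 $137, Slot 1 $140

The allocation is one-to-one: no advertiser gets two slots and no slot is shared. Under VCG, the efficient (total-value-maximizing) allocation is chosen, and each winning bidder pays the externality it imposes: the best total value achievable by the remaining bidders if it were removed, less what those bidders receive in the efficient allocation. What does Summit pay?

Efficient allocation: Summit→Slot 3 ($127), Ember→Slot 2 ($72), Harbor→Slot 7 ($139), Quanta→Slot 6 ($88), Nimbus→Slot 1 ($140); total welfare W = $566.
Summit receives Slot 3 at value $127, so the others get W − 127 = $439.
Without Summit: best allocation of the remaining 4 bidders over all 5 slots is Ember→Slot 2 ($72), Harbor→Slot 7 ($139), Quanta→Slot 3 ($96), Nimbus→Slot 1 ($140), total $447.
VCG payment = (others' best without Summit) − (others' welfare with Summit) = 447 − 439 = $8.

Summit pays $8.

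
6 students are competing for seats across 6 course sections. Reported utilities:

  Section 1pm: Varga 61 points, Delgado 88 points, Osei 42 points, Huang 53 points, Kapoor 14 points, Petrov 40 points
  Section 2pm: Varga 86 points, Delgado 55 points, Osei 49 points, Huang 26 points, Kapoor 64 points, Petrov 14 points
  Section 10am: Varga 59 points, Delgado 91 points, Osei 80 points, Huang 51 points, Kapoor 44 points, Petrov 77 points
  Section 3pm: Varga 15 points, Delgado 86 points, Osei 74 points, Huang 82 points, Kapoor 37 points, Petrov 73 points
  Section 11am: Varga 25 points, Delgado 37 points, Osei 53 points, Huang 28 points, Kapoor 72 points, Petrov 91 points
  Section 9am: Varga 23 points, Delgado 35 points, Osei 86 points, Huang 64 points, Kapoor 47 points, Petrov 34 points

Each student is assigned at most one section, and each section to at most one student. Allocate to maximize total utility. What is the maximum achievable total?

This is a one-to-one assignment (maximum-weight bipartite matching).
Optimal: Varga→Section 2pm (86 points), Delgado→Section 1pm (88 points), Osei→Section 9am (86 points), Huang→Section 3pm (82 points), Kapoor→Section 11am (72 points), Petrov→Section 10am (77 points) — total 86+88+86+82+72+77 = 491 points.
Row-greedy (each student in turn takes its best remaining section) gives 457 points, worse by 34.
Swapping Huang↔Petrov (Huang→Section 10am 51 points, Petrov→Section 3pm 73 points) loses 35.
No other one-to-one assignment exceeds 491 points.

Max total: 491 points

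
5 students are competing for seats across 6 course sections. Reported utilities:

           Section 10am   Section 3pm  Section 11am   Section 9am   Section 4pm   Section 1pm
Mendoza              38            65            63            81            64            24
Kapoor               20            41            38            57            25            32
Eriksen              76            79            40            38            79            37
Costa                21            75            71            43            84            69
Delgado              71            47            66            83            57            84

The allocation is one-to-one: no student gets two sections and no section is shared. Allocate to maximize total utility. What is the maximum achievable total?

Optimal: Mendoza→Section 11am (63 points), Kapoor→Section 9am (57 points), Eriksen→Section 3pm (79 points), Costa→Section 4pm (84 points), Delgado→Section 1pm (84 points) — total 63+57+79+84+84 = 367 points.
Row-greedy (each student in turn takes its best remaining section) gives 356 points, worse by 11.
Swapping Eriksen↔Kapoor (Eriksen→Section 9am 38 points, Kapoor→Section 3pm 41 points) loses 57.

Max total: 367 points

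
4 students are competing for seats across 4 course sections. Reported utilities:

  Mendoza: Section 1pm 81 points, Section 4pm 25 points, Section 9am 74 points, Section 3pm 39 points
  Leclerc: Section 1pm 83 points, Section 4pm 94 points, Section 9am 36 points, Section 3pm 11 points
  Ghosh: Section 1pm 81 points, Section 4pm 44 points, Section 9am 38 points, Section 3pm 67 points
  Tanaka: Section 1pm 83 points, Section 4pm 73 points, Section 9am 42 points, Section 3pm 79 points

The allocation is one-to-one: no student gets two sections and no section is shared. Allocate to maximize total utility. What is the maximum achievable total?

Maximum total: 328 points

Treat this as an assignment problem: match each student to one section.
Optimal: Mendoza→Section 9am (74 points), Leclerc→Section 4pm (94 points), Ghosh→Section 1pm (81 points), Tanaka→Section 3pm (79 points) — total 74+94+81+79 = 328 points.
Row-greedy (each student in turn takes its best remaining section) gives 284 points, worse by 44.
Next-best assignment: Mendoza→Section 9am, Leclerc→Section 4pm, Ghosh→Section 3pm, Tanaka→Section 1pm = 318 points.
No other one-to-one assignment exceeds 328 points.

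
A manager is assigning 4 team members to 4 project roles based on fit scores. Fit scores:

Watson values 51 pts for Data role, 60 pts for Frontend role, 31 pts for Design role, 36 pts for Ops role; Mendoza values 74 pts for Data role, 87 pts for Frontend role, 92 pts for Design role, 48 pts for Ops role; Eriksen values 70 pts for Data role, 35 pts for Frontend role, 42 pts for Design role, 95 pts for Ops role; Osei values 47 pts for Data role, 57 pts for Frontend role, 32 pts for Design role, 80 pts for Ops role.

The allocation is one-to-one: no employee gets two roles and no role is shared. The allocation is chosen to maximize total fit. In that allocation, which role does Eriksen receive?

Optimal: Watson→Frontend role (60 pts), Mendoza→Design role (92 pts), Eriksen→Data role (70 pts), Osei→Ops role (80 pts) — total 60+92+70+80 = 302 pts.
Max-entry greedy (repeatedly take the single best remaining cell) gives 294 pts, worse by 8.
Eriksen's own top role is Ops role (95 pts), but forcing Eriksen→Ops role and reassigning the rest optimally gives only 295 pts — worse by 7.

Eriksen receives Data role.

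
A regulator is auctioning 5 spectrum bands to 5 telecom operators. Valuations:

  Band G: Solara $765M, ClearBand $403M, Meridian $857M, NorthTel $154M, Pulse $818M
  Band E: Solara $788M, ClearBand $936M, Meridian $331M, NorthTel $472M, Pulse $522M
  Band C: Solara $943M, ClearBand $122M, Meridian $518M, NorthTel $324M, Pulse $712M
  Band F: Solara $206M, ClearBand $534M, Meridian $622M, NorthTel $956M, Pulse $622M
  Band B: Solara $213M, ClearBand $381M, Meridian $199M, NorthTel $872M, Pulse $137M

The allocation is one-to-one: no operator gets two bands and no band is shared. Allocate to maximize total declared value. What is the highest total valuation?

Maximum total: $4230M

This is the linear assignment problem.
Optimal: Solara→Band C ($943M), ClearBand→Band E ($936M), Meridian→Band G ($857M), NorthTel→Band B ($872M), Pulse→Band F ($622M) — total 943+936+857+872+622 = $4230M.
Column-greedy (each band in turn goes to its best remaining operator) gives $3829M, worse by 401.
Swapping Pulse↔ClearBand (Pulse→Band E $522M, ClearBand→Band F $534M) loses 502.
Every other assignment is strictly worse.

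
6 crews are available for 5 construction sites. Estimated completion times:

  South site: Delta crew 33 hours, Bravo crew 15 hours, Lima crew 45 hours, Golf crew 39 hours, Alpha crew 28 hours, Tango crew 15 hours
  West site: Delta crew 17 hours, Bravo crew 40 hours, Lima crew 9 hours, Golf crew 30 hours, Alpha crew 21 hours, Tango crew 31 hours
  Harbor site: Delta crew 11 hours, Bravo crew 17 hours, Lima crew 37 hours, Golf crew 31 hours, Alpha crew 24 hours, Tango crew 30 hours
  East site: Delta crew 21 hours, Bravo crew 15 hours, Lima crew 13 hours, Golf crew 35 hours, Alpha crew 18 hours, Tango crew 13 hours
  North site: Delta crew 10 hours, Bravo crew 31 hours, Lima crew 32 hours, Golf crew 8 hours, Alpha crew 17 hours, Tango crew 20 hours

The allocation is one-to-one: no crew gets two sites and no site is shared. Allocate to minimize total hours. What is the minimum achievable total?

This is the linear assignment problem.
Optimal: Bravo crew→South site (15 hours), Lima crew→West site (9 hours), Delta crew→Harbor site (11 hours), Tango crew→East site (13 hours), Golf crew→North site (8 hours) — total 15+9+11+13+8 = 56 hours.
Row-greedy (each crew in turn takes its cheapest remaining site) gives 83 hours, worse by 27.
Next-best assignment: Tango crew→South site, Lima crew→West site, Delta crew→Harbor site, Bravo crew→East site, Golf crew→North site = 58 hours.
Swapping Bravo crew↔Golf crew (Bravo crew→North site 31 hours, Golf crew→South site 39 hours) adds 47.

Min total: 56 hours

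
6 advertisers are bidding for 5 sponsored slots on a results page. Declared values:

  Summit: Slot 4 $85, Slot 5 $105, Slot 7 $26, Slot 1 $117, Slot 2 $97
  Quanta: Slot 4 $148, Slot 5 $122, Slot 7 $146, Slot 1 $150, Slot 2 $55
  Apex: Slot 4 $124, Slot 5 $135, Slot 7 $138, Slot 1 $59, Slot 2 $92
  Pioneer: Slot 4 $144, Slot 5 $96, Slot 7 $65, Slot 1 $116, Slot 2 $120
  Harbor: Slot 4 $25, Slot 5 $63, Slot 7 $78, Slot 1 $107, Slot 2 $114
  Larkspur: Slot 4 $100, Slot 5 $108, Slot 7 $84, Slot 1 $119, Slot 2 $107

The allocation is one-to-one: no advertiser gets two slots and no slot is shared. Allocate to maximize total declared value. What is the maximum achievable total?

Optimal: Pioneer→Slot 4 ($144), Apex→Slot 5 ($135), Quanta→Slot 7 ($146), Larkspur→Slot 1 ($119), Harbor→Slot 2 ($114) — total 144+135+146+119+114 = $658.
Next-best assignment: Pioneer→Slot 4, Apex→Slot 5, Quanta→Slot 7, Summit→Slot 1, Harbor→Slot 2 = $656.

Max total: $658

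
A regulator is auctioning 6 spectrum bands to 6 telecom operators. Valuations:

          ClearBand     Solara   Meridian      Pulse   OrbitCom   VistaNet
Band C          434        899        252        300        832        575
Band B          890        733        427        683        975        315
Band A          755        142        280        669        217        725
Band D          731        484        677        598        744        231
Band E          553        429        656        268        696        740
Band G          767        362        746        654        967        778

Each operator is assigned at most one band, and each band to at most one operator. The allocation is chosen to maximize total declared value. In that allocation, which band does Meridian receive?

Meridian receives Band D.

Optimal: ClearBand→Band B ($890M), Solara→Band C ($899M), Meridian→Band D ($677M), Pulse→Band A ($669M), OrbitCom→Band G ($967M), VistaNet→Band E ($740M) — total 890+899+677+669+967+740 = $4842M.
Row-greedy (each operator in turn takes its best remaining band) gives $4688M, worse by 154.
Meridian's own top band is Band G ($746M), but forcing Meridian→Band G and reassigning the rest optimally gives only $4760M — worse by 82.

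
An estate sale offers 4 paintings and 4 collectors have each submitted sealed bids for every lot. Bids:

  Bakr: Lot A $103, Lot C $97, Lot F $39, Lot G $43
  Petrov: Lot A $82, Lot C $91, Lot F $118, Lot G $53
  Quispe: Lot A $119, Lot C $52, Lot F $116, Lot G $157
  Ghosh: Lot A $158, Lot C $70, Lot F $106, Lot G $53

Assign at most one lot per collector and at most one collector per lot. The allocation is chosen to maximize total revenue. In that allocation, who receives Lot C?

Optimal: Bakr→Lot C ($97), Petrov→Lot F ($118), Quispe→Lot G ($157), Ghosh→Lot A ($158) — total 97+118+157+158 = $530.
Row-greedy (each collector in turn takes its best remaining lot) gives $448, worse by 82.
Next-best assignment: Bakr→Lot A, Petrov→Lot C, Quispe→Lot G, Ghosh→Lot F = $457.
Swapping Quispe↔Bakr (Quispe→Lot C $52, Bakr→Lot G $43) loses 159.
Checked against all permutations: $530 is optimal.
Bakr's own top lot is Lot A ($103), but forcing Bakr→Lot A and reassigning the rest optimally gives only $457 — worse by 73.

Bakr receives Lot C.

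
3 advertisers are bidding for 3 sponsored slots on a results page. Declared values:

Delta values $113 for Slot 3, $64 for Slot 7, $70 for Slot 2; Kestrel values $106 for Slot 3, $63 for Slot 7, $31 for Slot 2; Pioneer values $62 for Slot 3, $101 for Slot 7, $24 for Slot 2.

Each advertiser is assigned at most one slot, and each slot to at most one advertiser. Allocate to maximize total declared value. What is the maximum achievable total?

Optimal: Delta→Slot 2 ($70), Kestrel→Slot 3 ($106), Pioneer→Slot 7 ($101) — total 70+106+101 = $277.
Checked against all permutations: $277 is optimal.

Maximum total: $277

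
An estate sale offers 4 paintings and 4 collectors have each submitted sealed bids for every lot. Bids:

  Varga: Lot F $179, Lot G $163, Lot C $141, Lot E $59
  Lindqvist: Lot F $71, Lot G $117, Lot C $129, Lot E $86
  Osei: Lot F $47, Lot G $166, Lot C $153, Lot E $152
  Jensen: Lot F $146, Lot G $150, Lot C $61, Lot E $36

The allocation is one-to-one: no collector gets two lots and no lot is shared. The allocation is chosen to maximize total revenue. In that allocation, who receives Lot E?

Osei receives Lot E.

This is a one-to-one assignment (maximum-weight bipartite matching).
Optimal: Varga→Lot F ($179), Lindqvist→Lot C ($129), Osei→Lot E ($152), Jensen→Lot G ($150) — total 179+129+152+150 = $610.
Column-greedy (each lot in turn goes to its best remaining collector) gives $510, worse by 100.
Swapping Lindqvist↔Osei (Lindqvist→Lot E $86, Osei→Lot C $153) loses 42.
Every other assignment is strictly worse.
Osei's own top lot is Lot G ($166), but forcing Osei→Lot G and reassigning the rest optimally gives only $539 — worse by 71.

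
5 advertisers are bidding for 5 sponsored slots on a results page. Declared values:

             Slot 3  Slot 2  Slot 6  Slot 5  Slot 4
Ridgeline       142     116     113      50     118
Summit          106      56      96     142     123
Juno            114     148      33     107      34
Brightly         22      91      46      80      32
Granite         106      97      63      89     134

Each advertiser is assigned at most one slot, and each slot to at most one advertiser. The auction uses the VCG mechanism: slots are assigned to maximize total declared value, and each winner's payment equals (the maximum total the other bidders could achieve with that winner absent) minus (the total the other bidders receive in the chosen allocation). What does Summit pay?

Summit pays $34.

Efficient allocation: Ridgeline→Slot 3 ($142), Summit→Slot 5 ($142), Juno→Slot 2 ($148), Brightly→Slot 6 ($46), Granite→Slot 4 ($134); total welfare W = $612.
Summit receives Slot 5 at value $142, so the others get W − 142 = $470.
Without Summit: best allocation of the remaining 4 bidders over all 5 slots is Ridgeline→Slot 3 ($142), Juno→Slot 2 ($148), Brightly→Slot 5 ($80), Granite→Slot 4 ($134), total $504.
VCG payment = (others' best without Summit) − (others' welfare with Summit) = 504 − 470 = $34.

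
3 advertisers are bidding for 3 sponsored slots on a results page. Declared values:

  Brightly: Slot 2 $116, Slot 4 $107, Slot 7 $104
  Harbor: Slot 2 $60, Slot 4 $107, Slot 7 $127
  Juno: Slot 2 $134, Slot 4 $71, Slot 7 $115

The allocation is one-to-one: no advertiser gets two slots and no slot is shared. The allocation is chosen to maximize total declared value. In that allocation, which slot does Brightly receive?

Brightly receives Slot 4.

This is a one-to-one assignment (maximum-weight bipartite matching).
Optimal: Brightly→Slot 4 ($107), Harbor→Slot 7 ($127), Juno→Slot 2 ($134) — total 107+127+134 = $368.
Row-greedy (each advertiser in turn takes its best remaining slot) gives $314, worse by 54.
Brightly's own top slot is Slot 2 ($116), but forcing Brightly→Slot 2 and reassigning the rest optimally gives only $338 — worse by 30.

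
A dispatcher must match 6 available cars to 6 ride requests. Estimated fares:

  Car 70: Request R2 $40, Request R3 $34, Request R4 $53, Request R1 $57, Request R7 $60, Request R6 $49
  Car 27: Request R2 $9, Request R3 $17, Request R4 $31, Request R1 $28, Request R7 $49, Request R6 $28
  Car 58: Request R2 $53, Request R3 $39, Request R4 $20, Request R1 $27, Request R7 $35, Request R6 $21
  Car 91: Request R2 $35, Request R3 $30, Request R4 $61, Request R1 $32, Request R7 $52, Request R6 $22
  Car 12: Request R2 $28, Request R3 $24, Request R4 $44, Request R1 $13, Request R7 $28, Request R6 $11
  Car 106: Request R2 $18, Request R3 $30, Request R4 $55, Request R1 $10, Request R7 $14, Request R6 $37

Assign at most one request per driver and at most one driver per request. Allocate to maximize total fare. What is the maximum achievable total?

Maximum total: $281

This is a one-to-one assignment (maximum-weight bipartite matching).
Optimal: Car 70→Request R1 ($57), Car 27→Request R7 ($49), Car 58→Request R2 ($53), Car 91→Request R4 ($61), Car 12→Request R3 ($24), Car 106→Request R6 ($37) — total 57+49+53+61+24+37 = $281.
Max-entry greedy (repeatedly take the single best remaining cell) gives $263, worse by 18.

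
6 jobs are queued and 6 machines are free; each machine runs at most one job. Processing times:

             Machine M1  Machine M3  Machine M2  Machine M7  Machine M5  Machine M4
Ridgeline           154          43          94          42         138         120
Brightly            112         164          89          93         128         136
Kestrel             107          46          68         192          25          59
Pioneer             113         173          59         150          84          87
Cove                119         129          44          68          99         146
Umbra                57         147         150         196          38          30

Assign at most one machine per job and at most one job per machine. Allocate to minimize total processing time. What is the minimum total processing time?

Treat this as an assignment problem: match each job to one machine.
Optimal: Ridgeline→Machine M3 (43 min), Brightly→Machine M1 (112 min), Kestrel→Machine M5 (25 min), Pioneer→Machine M2 (59 min), Cove→Machine M7 (68 min), Umbra→Machine M4 (30 min) — total 43+112+25+59+68+30 = 337 min.
Column-greedy (each machine in turn goes to its cheapest remaining job) gives 349 min, worse by 12.

Minimum total: 337 min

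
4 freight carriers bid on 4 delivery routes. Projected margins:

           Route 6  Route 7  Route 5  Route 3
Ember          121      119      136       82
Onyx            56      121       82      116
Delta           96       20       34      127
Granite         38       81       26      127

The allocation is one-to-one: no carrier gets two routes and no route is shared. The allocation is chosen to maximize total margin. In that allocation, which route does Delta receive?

Treat this as an assignment problem: match each carrier to one route.
Optimal: Ember→Route 5 ($136k), Onyx→Route 7 ($121k), Delta→Route 6 ($96k), Granite→Route 3 ($127k) — total 136+121+96+127 = $480k.
Max-entry greedy (repeatedly take the single best remaining cell) gives $422k, worse by 58.
Next-best assignment: Ember→Route 5, Onyx→Route 3, Delta→Route 6, Granite→Route 7 = $429k.
Delta's own top route is Route 3 ($127k), but forcing Delta→Route 3 and reassigning the rest optimally gives only $422k — worse by 58.

Delta receives Route 6.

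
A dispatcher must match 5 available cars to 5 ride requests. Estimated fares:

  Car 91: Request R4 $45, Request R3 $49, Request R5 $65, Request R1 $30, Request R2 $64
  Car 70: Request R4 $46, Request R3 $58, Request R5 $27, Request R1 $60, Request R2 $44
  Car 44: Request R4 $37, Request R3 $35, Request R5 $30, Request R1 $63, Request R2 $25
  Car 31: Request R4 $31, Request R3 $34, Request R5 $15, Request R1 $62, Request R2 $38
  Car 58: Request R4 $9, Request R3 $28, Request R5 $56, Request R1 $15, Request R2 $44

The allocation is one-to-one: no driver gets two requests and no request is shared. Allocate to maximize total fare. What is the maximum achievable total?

Maximum total: $277

Optimal: Car 91→Request R2 ($64), Car 70→Request R3 ($58), Car 44→Request R4 ($37), Car 31→Request R1 ($62), Car 58→Request R5 ($56) — total 64+58+37+62+56 = $277.
Column-greedy (each request in turn goes to its best remaining driver) gives $252, worse by 25.
Next-best assignment: Car 91→Request R2, Car 70→Request R3, Car 44→Request R1, Car 31→Request R4, Car 58→Request R5 = $272.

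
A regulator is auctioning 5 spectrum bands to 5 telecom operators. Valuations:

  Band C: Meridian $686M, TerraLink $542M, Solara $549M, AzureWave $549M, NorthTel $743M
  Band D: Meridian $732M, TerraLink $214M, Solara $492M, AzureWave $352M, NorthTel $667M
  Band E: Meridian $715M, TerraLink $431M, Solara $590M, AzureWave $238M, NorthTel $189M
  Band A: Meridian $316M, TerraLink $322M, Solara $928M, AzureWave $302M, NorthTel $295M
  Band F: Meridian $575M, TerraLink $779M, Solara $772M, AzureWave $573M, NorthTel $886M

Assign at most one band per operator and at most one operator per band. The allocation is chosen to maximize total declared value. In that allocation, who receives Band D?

NorthTel receives Band D.

This is the linear assignment problem.
Optimal: Meridian→Band E ($715M), TerraLink→Band F ($779M), Solara→Band A ($928M), AzureWave→Band C ($549M), NorthTel→Band D ($667M) — total 715+779+928+549+667 = $3638M.
Row-greedy (each operator in turn takes its best remaining band) gives $3177M, worse by 461.
Next-best assignment: Meridian→Band D, TerraLink→Band E, Solara→Band A, AzureWave→Band C, NorthTel→Band F = $3526M.
Swapping AzureWave↔Meridian (AzureWave→Band E $238M, Meridian→Band C $686M) loses 340.
Every other assignment is strictly worse.
NorthTel's own top band is Band F ($886M), but forcing NorthTel→Band F and reassigning the rest optimally gives only $3526M — worse by 112.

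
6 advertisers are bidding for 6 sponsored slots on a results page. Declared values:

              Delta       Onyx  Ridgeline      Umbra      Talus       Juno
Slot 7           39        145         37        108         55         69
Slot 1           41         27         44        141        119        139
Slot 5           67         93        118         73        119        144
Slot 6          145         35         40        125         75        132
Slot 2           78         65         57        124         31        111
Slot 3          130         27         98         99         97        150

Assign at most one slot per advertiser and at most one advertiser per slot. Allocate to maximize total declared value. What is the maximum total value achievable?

Maximum total: $801

Optimal: Delta→Slot 6 ($145), Onyx→Slot 7 ($145), Ridgeline→Slot 5 ($118), Umbra→Slot 2 ($124), Talus→Slot 1 ($119), Juno→Slot 3 ($150) — total 145+145+118+124+119+150 = $801.
Column-greedy (each slot in turn goes to its best remaining advertiser) gives $729, worse by 72.
Next-best assignment: Delta→Slot 6, Onyx→Slot 7, Ridgeline→Slot 3, Umbra→Slot 2, Talus→Slot 1, Juno→Slot 5 = $775.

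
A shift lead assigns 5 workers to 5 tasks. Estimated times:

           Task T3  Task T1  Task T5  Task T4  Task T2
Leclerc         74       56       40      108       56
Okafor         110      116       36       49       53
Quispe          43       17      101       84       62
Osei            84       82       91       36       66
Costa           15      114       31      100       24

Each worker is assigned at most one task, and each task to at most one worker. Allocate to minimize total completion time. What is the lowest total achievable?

This is the linear assignment problem.
Optimal: Leclerc→Task T2 (56 min), Okafor→Task T5 (36 min), Quispe→Task T1 (17 min), Osei→Task T4 (36 min), Costa→Task T3 (15 min) — total 56+36+17+36+15 = 160 min.
Row-greedy (each worker in turn takes its cheapest remaining task) gives 187 min, worse by 27.
Next-best assignment: Leclerc→Task T5, Okafor→Task T2, Quispe→Task T1, Osei→Task T4, Costa→Task T3 = 161 min.
Checked against all permutations: 160 min is optimal.

Min total: 160 min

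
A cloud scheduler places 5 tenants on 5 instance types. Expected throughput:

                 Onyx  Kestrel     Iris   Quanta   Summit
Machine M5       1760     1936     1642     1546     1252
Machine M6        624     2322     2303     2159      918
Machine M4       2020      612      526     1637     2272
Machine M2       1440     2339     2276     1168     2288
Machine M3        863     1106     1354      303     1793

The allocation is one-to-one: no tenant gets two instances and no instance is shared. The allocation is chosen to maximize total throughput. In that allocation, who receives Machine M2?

Iris receives Machine M2.

Optimal: Onyx→Machine M4 (2020 ops/s), Kestrel→Machine M5 (1936 ops/s), Iris→Machine M2 (2276 ops/s), Quanta→Machine M6 (2159 ops/s), Summit→Machine M3 (1793 ops/s) — total 2020+1936+2276+2159+1793 = 10184 ops/s.
Row-greedy (each tenant in turn takes its best remaining instance) gives 10001 ops/s, worse by 183.
Next-best assignment: Onyx→Machine M4, Kestrel→Machine M2, Iris→Machine M6, Quanta→Machine M5, Summit→Machine M3 = 10001 ops/s.
Swapping Onyx↔Iris (Onyx→Machine M2 1440 ops/s, Iris→Machine M4 526 ops/s) loses 2330.
Iris's own top instance is Machine M6 (2303 ops/s), but forcing Iris→Machine M6 and reassigning the rest optimally gives only 10001 ops/s — worse by 183.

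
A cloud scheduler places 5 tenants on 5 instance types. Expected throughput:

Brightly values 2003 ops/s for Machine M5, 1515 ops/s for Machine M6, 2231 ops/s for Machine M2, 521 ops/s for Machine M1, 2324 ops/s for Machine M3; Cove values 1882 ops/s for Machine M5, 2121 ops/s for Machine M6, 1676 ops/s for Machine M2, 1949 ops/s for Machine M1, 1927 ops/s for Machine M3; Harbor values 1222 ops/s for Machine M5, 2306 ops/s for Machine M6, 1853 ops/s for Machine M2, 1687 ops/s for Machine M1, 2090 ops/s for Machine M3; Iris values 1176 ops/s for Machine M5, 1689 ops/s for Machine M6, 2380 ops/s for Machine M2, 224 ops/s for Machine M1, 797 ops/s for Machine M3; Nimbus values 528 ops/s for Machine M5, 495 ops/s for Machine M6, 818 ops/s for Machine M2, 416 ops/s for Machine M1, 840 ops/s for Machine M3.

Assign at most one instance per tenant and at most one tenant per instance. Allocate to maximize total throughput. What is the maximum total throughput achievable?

Maximum total: 9487 ops/s

This is a one-to-one assignment (maximum-weight bipartite matching).
Optimal: Brightly→Machine M3 (2324 ops/s), Cove→Machine M1 (1949 ops/s), Harbor→Machine M6 (2306 ops/s), Iris→Machine M2 (2380 ops/s), Nimbus→Machine M5 (528 ops/s) — total 2324+1949+2306+2380+528 = 9487 ops/s.
Swapping Brightly↔Iris (Brightly→Machine M2 2231 ops/s, Iris→Machine M3 797 ops/s) loses 1676.
Every other assignment is strictly worse.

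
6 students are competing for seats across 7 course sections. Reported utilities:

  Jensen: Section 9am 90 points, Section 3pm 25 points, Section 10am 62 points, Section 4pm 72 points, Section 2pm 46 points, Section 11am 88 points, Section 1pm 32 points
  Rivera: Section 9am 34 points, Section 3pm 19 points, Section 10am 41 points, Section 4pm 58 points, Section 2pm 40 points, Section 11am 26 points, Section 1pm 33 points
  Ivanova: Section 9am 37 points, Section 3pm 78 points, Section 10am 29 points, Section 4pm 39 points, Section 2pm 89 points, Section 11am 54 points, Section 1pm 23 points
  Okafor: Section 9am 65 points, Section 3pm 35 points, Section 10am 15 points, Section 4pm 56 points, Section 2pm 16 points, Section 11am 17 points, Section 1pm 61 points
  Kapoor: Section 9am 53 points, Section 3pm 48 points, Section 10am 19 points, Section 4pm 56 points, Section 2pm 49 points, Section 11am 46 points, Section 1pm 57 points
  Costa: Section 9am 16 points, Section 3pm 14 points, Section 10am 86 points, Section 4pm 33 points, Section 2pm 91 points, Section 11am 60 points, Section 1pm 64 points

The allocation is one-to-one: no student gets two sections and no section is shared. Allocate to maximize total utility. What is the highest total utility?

Optimal: Jensen→Section 11am (88 points), Rivera→Section 4pm (58 points), Ivanova→Section 2pm (89 points), Okafor→Section 9am (65 points), Kapoor→Section 1pm (57 points), Costa→Section 10am (86 points) — total 88+58+89+65+57+86 = 443 points.
Row-greedy (each student in turn takes its best remaining section) gives 432 points, worse by 11.
Swapping Okafor↔Kapoor (Okafor→Section 1pm 61 points, Kapoor→Section 9am 53 points) loses 8.

Maximum total: 443 points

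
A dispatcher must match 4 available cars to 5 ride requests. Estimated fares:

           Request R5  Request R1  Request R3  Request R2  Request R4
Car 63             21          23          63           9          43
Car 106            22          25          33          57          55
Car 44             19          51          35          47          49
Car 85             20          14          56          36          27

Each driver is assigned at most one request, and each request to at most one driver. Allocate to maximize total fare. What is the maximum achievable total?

Max total: $207

Optimal: Car 63→Request R4 ($43), Car 106→Request R2 ($57), Car 44→Request R1 ($51), Car 85→Request R3 ($56) — total 43+57+51+56 = $207.
Column-greedy (each request in turn goes to its best remaining driver) gives $172, worse by 35.
Next-best assignment: Car 63→Request R3, Car 106→Request R4, Car 44→Request R1, Car 85→Request R2 = $205.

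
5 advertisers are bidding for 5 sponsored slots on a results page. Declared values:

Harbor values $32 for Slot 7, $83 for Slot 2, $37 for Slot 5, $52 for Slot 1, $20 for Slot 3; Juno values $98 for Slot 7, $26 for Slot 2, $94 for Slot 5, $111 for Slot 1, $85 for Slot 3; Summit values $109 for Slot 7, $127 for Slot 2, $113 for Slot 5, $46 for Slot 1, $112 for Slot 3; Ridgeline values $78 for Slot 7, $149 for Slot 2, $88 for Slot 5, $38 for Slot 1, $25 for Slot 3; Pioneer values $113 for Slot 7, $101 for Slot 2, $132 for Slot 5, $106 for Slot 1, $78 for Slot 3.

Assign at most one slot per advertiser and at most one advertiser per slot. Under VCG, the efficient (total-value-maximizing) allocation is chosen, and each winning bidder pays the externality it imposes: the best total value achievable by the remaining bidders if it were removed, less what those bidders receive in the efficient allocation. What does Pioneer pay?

Efficient allocation: Harbor→Slot 1 ($52), Juno→Slot 7 ($98), Summit→Slot 3 ($112), Ridgeline→Slot 2 ($149), Pioneer→Slot 5 ($132); total welfare W = $543.
Pioneer receives Slot 5 at value $132, so the others get W − 132 = $411.
Without Pioneer: best allocation of the remaining 4 bidders over all 5 slots is Harbor→Slot 1 ($52), Juno→Slot 7 ($98), Summit→Slot 5 ($113), Ridgeline→Slot 2 ($149), total $412.
VCG payment = (others' best without Pioneer) − (others' welfare with Pioneer) = 412 − 411 = $1.

Pioneer pays $1.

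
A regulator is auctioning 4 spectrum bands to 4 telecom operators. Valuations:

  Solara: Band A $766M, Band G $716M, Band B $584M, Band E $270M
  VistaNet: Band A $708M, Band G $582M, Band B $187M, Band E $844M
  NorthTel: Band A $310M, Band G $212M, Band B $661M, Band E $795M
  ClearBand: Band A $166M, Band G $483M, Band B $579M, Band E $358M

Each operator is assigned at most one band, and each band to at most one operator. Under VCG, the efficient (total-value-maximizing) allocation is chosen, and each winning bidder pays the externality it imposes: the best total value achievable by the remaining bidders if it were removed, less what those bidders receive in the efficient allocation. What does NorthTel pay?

NorthTel pays $186M.

Efficient allocation: Solara→Band G ($716M), VistaNet→Band A ($708M), NorthTel→Band E ($795M), ClearBand→Band B ($579M); total welfare W = $2798M.
NorthTel receives Band E at value $795M, so the others get W − 795 = $2003M.
Without NorthTel: best allocation of the remaining 3 bidders over all 4 bands is Solara→Band A ($766M), VistaNet→Band E ($844M), ClearBand→Band B ($579M), total $2189M.
VCG payment = (others' best without NorthTel) − (others' welfare with NorthTel) = 2189 − 2003 = $186M.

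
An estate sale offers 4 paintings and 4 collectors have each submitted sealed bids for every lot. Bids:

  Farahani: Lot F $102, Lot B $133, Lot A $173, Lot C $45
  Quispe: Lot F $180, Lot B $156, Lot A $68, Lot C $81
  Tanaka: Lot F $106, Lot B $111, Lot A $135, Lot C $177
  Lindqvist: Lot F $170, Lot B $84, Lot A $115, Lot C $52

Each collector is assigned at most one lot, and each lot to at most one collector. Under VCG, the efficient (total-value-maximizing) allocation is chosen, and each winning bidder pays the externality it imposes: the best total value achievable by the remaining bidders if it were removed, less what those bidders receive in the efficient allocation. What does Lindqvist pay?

Efficient allocation: Farahani→Lot A ($173), Quispe→Lot B ($156), Tanaka→Lot C ($177), Lindqvist→Lot F ($170); total welfare W = $676.
Lindqvist receives Lot F at value $170, so the others get W − 170 = $506.
Without Lindqvist: best allocation of the remaining 3 bidders over all 4 lots is Farahani→Lot A ($173), Quispe→Lot F ($180), Tanaka→Lot C ($177), total $530.
VCG payment = (others' best without Lindqvist) − (others' welfare with Lindqvist) = 530 − 506 = $24.

Lindqvist pays $24.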